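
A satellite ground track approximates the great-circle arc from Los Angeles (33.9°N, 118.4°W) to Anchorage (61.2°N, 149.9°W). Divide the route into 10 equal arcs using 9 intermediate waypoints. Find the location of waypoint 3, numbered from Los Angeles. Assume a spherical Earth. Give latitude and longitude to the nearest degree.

≈ (43°N, 125°W)

From cos δ = sin φ₁ sin φ₂ + cos φ₁ cos φ₂ cos Δλ, the central angle is δ ≈ 0.592 rad (33.9°).
Interpolate at f = 3/10 with slerp weights a = sin((1−f)δ)/sin δ ≈ 0.722, b = sin(fδ)/sin δ ≈ 0.317.
p = a·p₁ + b·p₂ ≈ (-0.417, -0.603, 0.680); φ = arcsin(p_z) ≈ 42.84°, λ = atan2(p_y, p_x) ≈ -124.64°.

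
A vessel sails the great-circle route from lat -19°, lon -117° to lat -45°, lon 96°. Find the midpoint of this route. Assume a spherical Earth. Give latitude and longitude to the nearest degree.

From cos δ = sin φ₁ sin φ₂ + cos φ₁ cos φ₂ cos Δλ, the central angle is δ ≈ 1.908 rad (109.3°).
Interpolate at f = 1/2 with slerp weights a = sin((1−f)δ)/sin δ ≈ 0.864, b = sin(fδ)/sin δ ≈ 0.864.
p = a·p₁ + b·p₂ ≈ (-0.435, -0.120, -0.892); φ = arcsin(p_z) ≈ -63.18°, λ = atan2(p_y, p_x) ≈ -164.53°.

≈ lat -63°, lon -165°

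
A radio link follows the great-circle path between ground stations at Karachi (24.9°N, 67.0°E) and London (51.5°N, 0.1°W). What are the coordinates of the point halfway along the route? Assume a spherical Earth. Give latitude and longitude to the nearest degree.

≈ 43°N, 40°E

Convert each endpoint to a unit vector on the sphere (x = cos φ cos λ, y = cos φ sin λ, z = sin φ).
The central angle between the endpoints is δ = arccos(p₁·p₂) ≈ 0.989 rad (56.7°).
Interpolate at f = 1/2 with slerp weights a = sin((1−f)δ)/sin δ ≈ 0.568, b = sin(fδ)/sin δ ≈ 0.568.
p = a·p₁ + b·p₂ ≈ (0.555, 0.474, 0.684); φ = arcsin(p_z) ≈ 43.14°, λ = atan2(p_y, p_x) ≈ 40.48°.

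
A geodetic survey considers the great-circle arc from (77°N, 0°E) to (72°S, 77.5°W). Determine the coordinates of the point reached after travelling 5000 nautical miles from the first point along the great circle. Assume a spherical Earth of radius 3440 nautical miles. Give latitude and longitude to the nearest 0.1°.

Convert each endpoint to a unit vector on the sphere (x = cos φ cos λ, y = cos φ sin λ, z = sin φ).
The central angle between the endpoints is δ = arccos(p₁·p₂) ≈ 2.718 rad (155.7°). The total great-circle distance is δ·R ≈ 2.718 × 3440 ≈ 9350 nmi, so the target fraction is f = 5000/9350 ≈ 0.535.
Interpolate at f ≈ 0.535 with slerp weights a = sin((1−f)δ)/sin δ ≈ 2.320, b = sin(fδ)/sin δ ≈ 2.416.
p = a·p₁ + b·p₂ ≈ (0.683, -0.729, -0.038); φ = arcsin(p_z) ≈ -2.16°, λ = atan2(p_y, p_x) ≈ -46.85°.

≈ (2.2°S, 46.8°W)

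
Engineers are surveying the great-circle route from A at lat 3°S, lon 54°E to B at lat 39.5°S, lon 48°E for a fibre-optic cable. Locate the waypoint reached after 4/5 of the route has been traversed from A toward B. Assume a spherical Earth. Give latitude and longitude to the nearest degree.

≈ lat 32°S, lon 50°E

Write both endpoints as unit vectors p₁, p₂ with components (cos φ cos λ, cos φ sin λ, sin φ).
The central angle between the endpoints is δ = arccos(p₁·p₂) ≈ 0.644 rad (36.9°).
Interpolate at f = 4/5 with slerp weights a = sin((1−f)δ)/sin δ ≈ 0.214, b = sin(fδ)/sin δ ≈ 0.821.
p = a·p₁ + b·p₂ ≈ (0.549, 0.643, -0.533); φ = arcsin(p_z) ≈ -32.22°, λ = atan2(p_y, p_x) ≈ 49.51°.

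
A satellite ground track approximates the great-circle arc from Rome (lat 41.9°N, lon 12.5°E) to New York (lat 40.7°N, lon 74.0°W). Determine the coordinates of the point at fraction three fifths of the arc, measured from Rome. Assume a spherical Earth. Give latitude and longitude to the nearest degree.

≈ lat 50°N, lon 41°W

Convert each endpoint to a unit vector on the sphere (x = cos φ cos λ, y = cos φ sin λ, z = sin φ).
The central angle between the endpoints is δ = arccos(p₁·p₂) ≈ 1.082 rad (62.0°).
Interpolate at f = 3/5 with slerp weights a = sin((1−f)δ)/sin δ ≈ 0.475, b = sin(fδ)/sin δ ≈ 0.685.
p = a·p₁ + b·p₂ ≈ (0.488, -0.422, 0.764); φ = arcsin(p_z) ≈ 49.79°, λ = atan2(p_y, p_x) ≈ -40.87°.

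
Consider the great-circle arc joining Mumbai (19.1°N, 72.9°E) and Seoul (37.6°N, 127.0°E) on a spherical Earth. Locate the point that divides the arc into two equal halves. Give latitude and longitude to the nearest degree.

Write both endpoints as unit vectors p₁, p₂ with components (cos φ cos λ, cos φ sin λ, sin φ).
The central angle between the endpoints is δ = arccos(p₁·p₂) ≈ 0.878 rad (50.3°).
Interpolate at f = 1/2 with slerp weights a = sin((1−f)δ)/sin δ ≈ 0.552, b = sin(fδ)/sin δ ≈ 0.552.
p = a·p₁ + b·p₂ ≈ (-0.110, 0.848, 0.518); φ = arcsin(p_z) ≈ 31.18°, λ = atan2(p_y, p_x) ≈ 97.38°.

≈ 31°N, 97°E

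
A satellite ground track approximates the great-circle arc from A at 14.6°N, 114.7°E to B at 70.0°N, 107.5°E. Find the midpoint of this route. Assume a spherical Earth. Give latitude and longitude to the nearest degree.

The haversine formula gives a central angle δ ≈ 0.970 rad (55.6°) between the endpoints.
Interpolate at f = 1/2 with slerp weights a = sin((1−f)δ)/sin δ ≈ 0.565, b = sin(fδ)/sin δ ≈ 0.565.
p = a·p₁ + b·p₂ ≈ (-0.287, 0.681, 0.674); φ = arcsin(p_z) ≈ 42.34°, λ = atan2(p_y, p_x) ≈ 112.82°.

≈ 42°N, 113°E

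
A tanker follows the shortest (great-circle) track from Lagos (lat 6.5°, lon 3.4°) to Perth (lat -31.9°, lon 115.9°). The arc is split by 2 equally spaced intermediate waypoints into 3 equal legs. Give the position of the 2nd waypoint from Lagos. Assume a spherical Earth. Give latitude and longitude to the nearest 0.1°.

≈ lat -28.5°, lon 72.4°

Convert each endpoint to a unit vector on the sphere (x = cos φ cos λ, y = cos φ sin λ, z = sin φ).
The central angle between the endpoints is δ = arccos(p₁·p₂) ≈ 1.963 rad (112.5°).
Interpolate at f = 2/3 with slerp weights a = sin((1−f)δ)/sin δ ≈ 0.659, b = sin(fδ)/sin δ ≈ 1.045.
p = a·p₁ + b·p₂ ≈ (0.266, 0.837, -0.478); φ = arcsin(p_z) ≈ -28.55°, λ = atan2(p_y, p_x) ≈ 72.39°.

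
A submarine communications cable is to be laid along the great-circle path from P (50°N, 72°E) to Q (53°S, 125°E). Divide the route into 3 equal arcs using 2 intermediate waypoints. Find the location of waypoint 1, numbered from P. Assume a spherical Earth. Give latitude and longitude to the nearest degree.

≈ (16°N, 91°E)

From cos δ = sin φ₁ sin φ₂ + cos φ₁ cos φ₂ cos Δλ, the central angle is δ ≈ 1.959 rad (112.3°).
Interpolate at f = 1/3 with slerp weights a = sin((1−f)δ)/sin δ ≈ 1.043, b = sin(fδ)/sin δ ≈ 0.657.
p = a·p₁ + b·p₂ ≈ (-0.019, 0.961, 0.275); φ = arcsin(p_z) ≈ 15.94°, λ = atan2(p_y, p_x) ≈ 91.16°.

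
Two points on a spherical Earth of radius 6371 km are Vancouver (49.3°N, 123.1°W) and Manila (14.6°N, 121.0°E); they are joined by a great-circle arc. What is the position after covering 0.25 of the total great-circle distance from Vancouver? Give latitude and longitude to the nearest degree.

≈ (55°N, 161°W)

From cos δ = sin φ₁ sin φ₂ + cos φ₁ cos φ₂ cos Δλ, the central angle is δ ≈ 1.655 rad (94.8°).
Interpolate at f = 0.25 with slerp weights a = sin((1−f)δ)/sin δ ≈ 0.950, b = sin(fδ)/sin δ ≈ 0.404.
p = a·p₁ + b·p₂ ≈ (-0.539, -0.184, 0.822); φ = arcsin(p_z) ≈ 55.26°, λ = atan2(p_y, p_x) ≈ -161.16°.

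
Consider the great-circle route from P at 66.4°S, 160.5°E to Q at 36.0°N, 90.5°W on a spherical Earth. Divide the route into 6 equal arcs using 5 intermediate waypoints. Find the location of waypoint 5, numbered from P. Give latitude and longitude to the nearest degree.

From cos δ = sin φ₁ sin φ₂ + cos φ₁ cos φ₂ cos Δλ, the central angle is δ ≈ 2.271 rad (130.1°).
Interpolate at f = 5/6 with slerp weights a = sin((1−f)δ)/sin δ ≈ 0.483, b = sin(fδ)/sin δ ≈ 1.240.
p = a·p₁ + b·p₂ ≈ (-0.191, -0.939, 0.286); φ = arcsin(p_z) ≈ 16.65°, λ = atan2(p_y, p_x) ≈ -101.50°.

≈ 17°N, 102°W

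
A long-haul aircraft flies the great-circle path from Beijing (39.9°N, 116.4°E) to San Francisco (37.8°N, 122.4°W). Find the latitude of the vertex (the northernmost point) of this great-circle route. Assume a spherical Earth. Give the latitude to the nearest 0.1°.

The great circle lies in the plane with unit normal n̂ = (p₁ × p₂)/|p₁ × p₂|.
Here n̂_z ≈ +0.520; the vertex latitude is φ_max = arccos|n̂_z| ≈ 58.7°.
Check via Clairaut: cos φ_max = |cos φ₁| · sin C = cos(39.9°)·sin(42.7°) ≈ 0.520, again giving ≈ 58.7°.

≈ 58.7°N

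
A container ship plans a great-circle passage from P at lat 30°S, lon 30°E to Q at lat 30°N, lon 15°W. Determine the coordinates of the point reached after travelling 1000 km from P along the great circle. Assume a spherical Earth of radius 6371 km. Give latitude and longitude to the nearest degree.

The haversine formula gives a central angle δ ≈ 1.287 rad (73.7°) between the endpoints. The total great-circle distance is δ·R ≈ 1.287 × 6371 ≈ 8197 km, so the target fraction is f = 1000/8197 ≈ 0.122.
Interpolate at f ≈ 0.122 with slerp weights a = sin((1−f)δ)/sin δ ≈ 0.942, b = sin(fδ)/sin δ ≈ 0.163.
p = a·p₁ + b·p₂ ≈ (0.843, 0.371, -0.390); φ = arcsin(p_z) ≈ -22.93°, λ = atan2(p_y, p_x) ≈ 23.78°.

≈ lat 23°S, lon 24°E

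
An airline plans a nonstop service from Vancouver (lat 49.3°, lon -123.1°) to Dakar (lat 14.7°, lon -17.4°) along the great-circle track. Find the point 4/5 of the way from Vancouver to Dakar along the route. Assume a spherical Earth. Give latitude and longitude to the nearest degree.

≈ lat 28°, lon -30°

Convert each endpoint to a unit vector on the sphere (x = cos φ cos λ, y = cos φ sin λ, z = sin φ).
The central angle between the endpoints is δ = arccos(p₁·p₂) ≈ 1.549 rad (88.8°).
Interpolate at f = 4/5 with slerp weights a = sin((1−f)δ)/sin δ ≈ 0.305, b = sin(fδ)/sin δ ≈ 0.946.
p = a·p₁ + b·p₂ ≈ (0.764, -0.440, 0.471); φ = arcsin(p_z) ≈ 28.11°, λ = atan2(p_y, p_x) ≈ -29.94°.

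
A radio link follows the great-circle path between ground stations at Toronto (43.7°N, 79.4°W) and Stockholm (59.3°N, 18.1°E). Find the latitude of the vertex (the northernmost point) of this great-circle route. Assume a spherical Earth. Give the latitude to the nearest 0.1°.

≈ 64.1°N

The great circle lies in the plane with unit normal n̂ = (p₁ × p₂)/|p₁ × p₂|.
Here n̂_z ≈ +0.437; the vertex latitude is φ_max = arccos|n̂_z| ≈ 64.1°.
Check via Clairaut: cos φ_max = |cos φ₁| · sin C = cos(43.7°)·sin(37.2°) ≈ 0.437, again giving ≈ 64.1°.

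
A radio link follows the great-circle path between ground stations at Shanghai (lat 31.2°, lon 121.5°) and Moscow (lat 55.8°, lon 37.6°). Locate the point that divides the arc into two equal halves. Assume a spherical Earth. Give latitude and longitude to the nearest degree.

≈ lat 51°, lon 90°

From cos δ = sin φ₁ sin φ₂ + cos φ₁ cos φ₂ cos Δλ, the central angle is δ ≈ 1.071 rad (61.3°).
Interpolate at f = 1/2 with slerp weights a = sin((1−f)δ)/sin δ ≈ 0.581, b = sin(fδ)/sin δ ≈ 0.581.
p = a·p₁ + b·p₂ ≈ (-0.001, 0.623, 0.782); φ = arcsin(p_z) ≈ 51.44°, λ = atan2(p_y, p_x) ≈ 90.09°.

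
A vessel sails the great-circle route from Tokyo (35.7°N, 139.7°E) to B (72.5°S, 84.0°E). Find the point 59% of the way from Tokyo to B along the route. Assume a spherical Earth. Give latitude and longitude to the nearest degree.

Write both endpoints as unit vectors p₁, p₂ with components (cos φ cos λ, cos φ sin λ, sin φ).
The central angle between the endpoints is δ = arccos(p₁·p₂) ≈ 2.003 rad (114.8°).
Interpolate at f = 0.59 with slerp weights a = sin((1−f)δ)/sin δ ≈ 0.806, b = sin(fδ)/sin δ ≈ 1.019.
p = a·p₁ + b·p₂ ≈ (-0.467, 0.728, -0.501); φ = arcsin(p_z) ≈ -30.09°, λ = atan2(p_y, p_x) ≈ 122.69°.

≈ (30°S, 123°E)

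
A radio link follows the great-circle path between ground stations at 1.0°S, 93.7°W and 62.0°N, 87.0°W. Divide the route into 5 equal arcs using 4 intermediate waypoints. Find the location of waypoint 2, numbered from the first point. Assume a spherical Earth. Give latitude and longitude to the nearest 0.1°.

Write both endpoints as unit vectors p₁, p₂ with components (cos φ cos λ, cos φ sin λ, sin φ).
The central angle between the endpoints is δ = arccos(p₁·p₂) ≈ 1.103 rad (63.2°).
Interpolate at f = 2/5 with slerp weights a = sin((1−f)δ)/sin δ ≈ 0.689, b = sin(fδ)/sin δ ≈ 0.478.
p = a·p₁ + b·p₂ ≈ (-0.033, -0.911, 0.410); φ = arcsin(p_z) ≈ 24.23°, λ = atan2(p_y, p_x) ≈ -92.05°.

≈ 24.2°N, 92.1°W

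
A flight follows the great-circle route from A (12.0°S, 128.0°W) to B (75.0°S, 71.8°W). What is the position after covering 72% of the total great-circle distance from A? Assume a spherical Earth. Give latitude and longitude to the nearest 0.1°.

Write both endpoints as unit vectors p₁, p₂ with components (cos φ cos λ, cos φ sin λ, sin φ).
The central angle between the endpoints is δ = arccos(p₁·p₂) ≈ 1.222 rad (70.0°).
Interpolate at f = 0.72 with slerp weights a = sin((1−f)δ)/sin δ ≈ 0.357, b = sin(fδ)/sin δ ≈ 0.820.
p = a·p₁ + b·p₂ ≈ (-0.149, -0.477, -0.866); φ = arcsin(p_z) ≈ -60.03°, λ = atan2(p_y, p_x) ≈ -107.32°.

≈ (60.0°S, 107.3°W)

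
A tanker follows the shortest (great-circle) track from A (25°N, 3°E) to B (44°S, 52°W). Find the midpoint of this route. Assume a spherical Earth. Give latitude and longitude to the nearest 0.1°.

≈ (10.7°S, 21.1°W)

Write both endpoints as unit vectors p₁, p₂ with components (cos φ cos λ, cos φ sin λ, sin φ).
The central angle between the endpoints is δ = arccos(p₁·p₂) ≈ 1.490 rad (85.4°).
Interpolate at f = 1/2 with slerp weights a = sin((1−f)δ)/sin δ ≈ 0.680, b = sin(fδ)/sin δ ≈ 0.680.
p = a·p₁ + b·p₂ ≈ (0.917, -0.353, -0.185); φ = arcsin(p_z) ≈ -10.67°, λ = atan2(p_y, p_x) ≈ -21.07°.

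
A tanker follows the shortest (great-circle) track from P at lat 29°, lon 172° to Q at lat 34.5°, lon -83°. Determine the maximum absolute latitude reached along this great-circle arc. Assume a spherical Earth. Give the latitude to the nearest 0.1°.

≈ 45.7°

The great circle lies in the plane with unit normal n̂ = (p₁ × p₂)/|p₁ × p₂|.
Here n̂_z ≈ +0.699; the vertex latitude is φ_max = arccos|n̂_z| ≈ 45.7°.
Check via Clairaut: cos φ_max = |cos φ₁| · sin C = cos(29.0°)·sin(53.0°) ≈ 0.699, again giving ≈ 45.7°.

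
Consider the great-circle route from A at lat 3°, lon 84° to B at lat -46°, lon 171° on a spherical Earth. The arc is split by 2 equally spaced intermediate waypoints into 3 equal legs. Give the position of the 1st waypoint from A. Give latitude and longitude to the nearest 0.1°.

From cos δ = sin φ₁ sin φ₂ + cos φ₁ cos φ₂ cos Δλ, the central angle is δ ≈ 1.572 rad (90.1°).
Interpolate at f = 1/3 with slerp weights a = sin((1−f)δ)/sin δ ≈ 0.866, b = sin(fδ)/sin δ ≈ 0.500.
p = a·p₁ + b·p₂ ≈ (-0.253, 0.915, -0.315); φ = arcsin(p_z) ≈ -18.34°, λ = atan2(p_y, p_x) ≈ 105.45°.

≈ lat -18.3°, lon 105.5°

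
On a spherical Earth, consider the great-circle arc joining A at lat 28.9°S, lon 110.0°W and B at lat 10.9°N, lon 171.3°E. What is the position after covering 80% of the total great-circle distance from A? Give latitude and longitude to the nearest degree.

≈ lat 2°N, lon 174°W

The haversine formula gives a central angle δ ≈ 1.494 rad (85.6°) between the endpoints.
Interpolate at f = 0.80 with slerp weights a = sin((1−f)δ)/sin δ ≈ 0.295, b = sin(fδ)/sin δ ≈ 0.933.
p = a·p₁ + b·p₂ ≈ (-0.994, -0.104, 0.034); φ = arcsin(p_z) ≈ 1.93°, λ = atan2(p_y, p_x) ≈ -174.01°.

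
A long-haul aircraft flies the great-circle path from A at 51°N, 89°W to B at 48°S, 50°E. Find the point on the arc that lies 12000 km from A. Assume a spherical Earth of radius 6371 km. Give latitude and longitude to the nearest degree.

The haversine formula gives a central angle δ ≈ 2.680 rad (153.6°) between the endpoints. The total great-circle distance is δ·R ≈ 2.680 × 6371 ≈ 17074 km, so the target fraction is f = 12000/17074 ≈ 0.703.
Interpolate at f ≈ 0.703 with slerp weights a = sin((1−f)δ)/sin δ ≈ 1.605, b = sin(fδ)/sin δ ≈ 2.136.
p = a·p₁ + b·p₂ ≈ (0.936, 0.085, -0.340); φ = arcsin(p_z) ≈ -19.89°, λ = atan2(p_y, p_x) ≈ 5.19°.

≈ 20°S, 5°E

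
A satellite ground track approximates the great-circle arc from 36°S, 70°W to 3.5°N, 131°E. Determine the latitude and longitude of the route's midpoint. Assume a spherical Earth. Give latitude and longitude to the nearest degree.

From cos δ = sin φ₁ sin φ₂ + cos φ₁ cos φ₂ cos Δλ, the central angle is δ ≈ 2.481 rad (142.2°).
Interpolate at f = 1/2 with slerp weights a = sin((1−f)δ)/sin δ ≈ 1.542, b = sin(fδ)/sin δ ≈ 1.542.
p = a·p₁ + b·p₂ ≈ (-0.583, -0.011, -0.812); φ = arcsin(p_z) ≈ -54.32°, λ = atan2(p_y, p_x) ≈ -178.95°.

≈ 54°S, 179°W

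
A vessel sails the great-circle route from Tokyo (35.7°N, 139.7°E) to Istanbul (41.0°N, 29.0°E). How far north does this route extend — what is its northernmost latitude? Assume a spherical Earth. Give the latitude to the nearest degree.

≈ 54°N

The great circle lies in the plane with unit normal n̂ = (p₁ × p₂)/|p₁ × p₂|.
Here n̂_z ≈ -0.581; the vertex latitude is φ_max = arccos|n̂_z| ≈ 54.5°.
Check via Clairaut: cos φ_max = |cos φ₁| · sin C = cos(35.7°)·sin(45.7°) ≈ 0.581, again giving ≈ 54.5°.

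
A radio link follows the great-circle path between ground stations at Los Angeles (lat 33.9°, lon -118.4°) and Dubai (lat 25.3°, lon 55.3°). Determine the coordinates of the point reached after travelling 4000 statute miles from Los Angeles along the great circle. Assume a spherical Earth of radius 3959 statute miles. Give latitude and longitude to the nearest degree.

≈ lat 84°, lon -12°

Convert each endpoint to a unit vector on the sphere (x = cos φ cos λ, y = cos φ sin λ, z = sin φ).
The central angle between the endpoints is δ = arccos(p₁·p₂) ≈ 2.103 rad (120.5°). The total great-circle distance is δ·R ≈ 2.103 × 3959 ≈ 8326 mi, so the target fraction is f = 4000/8326 ≈ 0.480.
Interpolate at f ≈ 0.480 with slerp weights a = sin((1−f)δ)/sin δ ≈ 1.030, b = sin(fδ)/sin δ ≈ 0.983.
p = a·p₁ + b·p₂ ≈ (0.099, -0.022, 0.995); φ = arcsin(p_z) ≈ 84.18°, λ = atan2(p_y, p_x) ≈ -12.34°.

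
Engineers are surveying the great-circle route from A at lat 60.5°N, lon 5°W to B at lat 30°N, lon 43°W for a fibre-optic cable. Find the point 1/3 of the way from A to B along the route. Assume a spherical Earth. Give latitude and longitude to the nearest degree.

≈ lat 52°N, lon 23°W

Write both endpoints as unit vectors p₁, p₂ with components (cos φ cos λ, cos φ sin λ, sin φ).
The central angle between the endpoints is δ = arccos(p₁·p₂) ≈ 0.690 rad (39.5°).
Interpolate at f = 1/3 with slerp weights a = sin((1−f)δ)/sin δ ≈ 0.697, b = sin(fδ)/sin δ ≈ 0.358.
p = a·p₁ + b·p₂ ≈ (0.569, -0.241, 0.786); φ = arcsin(p_z) ≈ 51.82°, λ = atan2(p_y, p_x) ≈ -23.00°.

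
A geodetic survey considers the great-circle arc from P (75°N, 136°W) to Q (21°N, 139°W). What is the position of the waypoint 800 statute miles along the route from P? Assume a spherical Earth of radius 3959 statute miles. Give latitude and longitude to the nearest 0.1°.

≈ (63.4°N, 137.6°W)

Convert each endpoint to a unit vector on the sphere (x = cos φ cos λ, y = cos φ sin λ, z = sin φ).
The central angle between the endpoints is δ = arccos(p₁·p₂) ≈ 0.943 rad (54.0°). The total great-circle distance is δ·R ≈ 0.943 × 3959 ≈ 3733 mi, so the target fraction is f = 800/3733 ≈ 0.214.
Interpolate at f ≈ 0.214 with slerp weights a = sin((1−f)δ)/sin δ ≈ 0.834, b = sin(fδ)/sin δ ≈ 0.248.
p = a·p₁ + b·p₂ ≈ (-0.330, -0.302, 0.894); φ = arcsin(p_z) ≈ 63.43°, λ = atan2(p_y, p_x) ≈ -137.55°.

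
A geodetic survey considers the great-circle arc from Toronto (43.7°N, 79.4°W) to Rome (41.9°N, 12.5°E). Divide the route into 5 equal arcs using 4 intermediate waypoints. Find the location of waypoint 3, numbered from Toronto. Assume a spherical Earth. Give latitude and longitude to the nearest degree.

From cos δ = sin φ₁ sin φ₂ + cos φ₁ cos φ₂ cos Δλ, the central angle is δ ≈ 1.111 rad (63.7°).
Interpolate at f = 3/5 with slerp weights a = sin((1−f)δ)/sin δ ≈ 0.480, b = sin(fδ)/sin δ ≈ 0.690.
p = a·p₁ + b·p₂ ≈ (0.565, -0.230, 0.792); φ = arcsin(p_z) ≈ 52.40°, λ = atan2(p_y, p_x) ≈ -22.12°.

≈ 52°N, 22°W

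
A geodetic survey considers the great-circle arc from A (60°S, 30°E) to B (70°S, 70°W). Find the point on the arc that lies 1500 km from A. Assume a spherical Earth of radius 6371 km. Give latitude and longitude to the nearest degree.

Convert each endpoint to a unit vector on the sphere (x = cos φ cos λ, y = cos φ sin λ, z = sin φ).
The central angle between the endpoints is δ = arccos(p₁·p₂) ≈ 0.670 rad (38.4°). The total great-circle distance is δ·R ≈ 0.670 × 6371 ≈ 4266 km, so the target fraction is f = 1500/4266 ≈ 0.352.
Interpolate at f ≈ 0.352 with slerp weights a = sin((1−f)δ)/sin δ ≈ 0.678, b = sin(fδ)/sin δ ≈ 0.376.
p = a·p₁ + b·p₂ ≈ (0.337, 0.049, -0.940); φ = arcsin(p_z) ≈ -70.07°, λ = atan2(p_y, p_x) ≈ 8.20°.

≈ (70°S, 8°E)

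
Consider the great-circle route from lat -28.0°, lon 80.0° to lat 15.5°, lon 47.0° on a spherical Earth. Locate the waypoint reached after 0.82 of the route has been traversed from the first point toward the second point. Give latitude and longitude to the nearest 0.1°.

Write both endpoints as unit vectors p₁, p₂ with components (cos φ cos λ, cos φ sin λ, sin φ).
The central angle between the endpoints is δ = arccos(p₁·p₂) ≈ 0.942 rad (54.0°).
Interpolate at f = 0.82 with slerp weights a = sin((1−f)δ)/sin δ ≈ 0.209, b = sin(fδ)/sin δ ≈ 0.863.
p = a·p₁ + b·p₂ ≈ (0.599, 0.790, 0.133); φ = arcsin(p_z) ≈ 7.62°, λ = atan2(p_y, p_x) ≈ 52.81°.

≈ lat 7.6°, lon 52.8°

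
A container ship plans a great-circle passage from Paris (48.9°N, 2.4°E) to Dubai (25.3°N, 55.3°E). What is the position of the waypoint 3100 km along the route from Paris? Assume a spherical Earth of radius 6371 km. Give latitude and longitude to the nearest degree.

≈ (38°N, 38°E)

Write both endpoints as unit vectors p₁, p₂ with components (cos φ cos λ, cos φ sin λ, sin φ).
The central angle between the endpoints is δ = arccos(p₁·p₂) ≈ 0.822 rad (47.1°). The total great-circle distance is δ·R ≈ 0.822 × 6371 ≈ 5239 km, so the target fraction is f = 3100/5239 ≈ 0.592.
Interpolate at f ≈ 0.592 with slerp weights a = sin((1−f)δ)/sin δ ≈ 0.450, b = sin(fδ)/sin δ ≈ 0.638.
p = a·p₁ + b·p₂ ≈ (0.624, 0.487, 0.612); φ = arcsin(p_z) ≈ 37.70°, λ = atan2(p_y, p_x) ≈ 37.97°.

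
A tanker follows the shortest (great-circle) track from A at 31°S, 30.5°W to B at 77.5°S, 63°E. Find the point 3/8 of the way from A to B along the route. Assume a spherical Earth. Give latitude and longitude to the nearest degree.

Write both endpoints as unit vectors p₁, p₂ with components (cos φ cos λ, cos φ sin λ, sin φ).
The central angle between the endpoints is δ = arccos(p₁·p₂) ≈ 1.057 rad (60.6°).
Interpolate at f = 3/8 with slerp weights a = sin((1−f)δ)/sin δ ≈ 0.705, b = sin(fδ)/sin δ ≈ 0.443.
p = a·p₁ + b·p₂ ≈ (0.564, -0.221, -0.796); φ = arcsin(p_z) ≈ -52.72°, λ = atan2(p_y, p_x) ≈ -21.40°.

≈ 53°S, 21°W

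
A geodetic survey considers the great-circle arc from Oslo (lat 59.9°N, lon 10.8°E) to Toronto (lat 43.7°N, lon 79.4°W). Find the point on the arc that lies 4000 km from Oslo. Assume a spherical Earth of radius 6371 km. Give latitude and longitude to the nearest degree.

Write both endpoints as unit vectors p₁, p₂ with components (cos φ cos λ, cos φ sin λ, sin φ).
The central angle between the endpoints is δ = arccos(p₁·p₂) ≈ 0.932 rad (53.4°). The total great-circle distance is δ·R ≈ 0.932 × 6371 ≈ 5936 km, so the target fraction is f = 4000/5936 ≈ 0.674.
Interpolate at f ≈ 0.674 with slerp weights a = sin((1−f)δ)/sin δ ≈ 0.373, b = sin(fδ)/sin δ ≈ 0.732.
p = a·p₁ + b·p₂ ≈ (0.281, -0.485, 0.828); φ = arcsin(p_z) ≈ 55.91°, λ = atan2(p_y, p_x) ≈ -59.92°.

≈ lat 56°N, lon 60°W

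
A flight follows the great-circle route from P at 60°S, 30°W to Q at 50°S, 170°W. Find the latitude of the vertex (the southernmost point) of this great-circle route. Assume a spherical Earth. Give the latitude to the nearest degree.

≈ 77°S

The great circle lies in the plane with unit normal n̂ = (p₁ × p₂)/|p₁ × p₂|.
Here n̂_z ≈ -0.227; the vertex latitude is φ_max = arccos|n̂_z| ≈ 76.9°.
Check via Clairaut: cos φ_max = |cos φ₁| · sin C = cos(60.0°)·sin(153.0°) ≈ 0.227, again giving ≈ 76.9°.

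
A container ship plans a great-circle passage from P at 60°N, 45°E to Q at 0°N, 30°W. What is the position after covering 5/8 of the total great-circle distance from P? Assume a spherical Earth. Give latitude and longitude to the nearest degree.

Write both endpoints as unit vectors p₁, p₂ with components (cos φ cos λ, cos φ sin λ, sin φ).
The central angle between the endpoints is δ = arccos(p₁·p₂) ≈ 1.441 rad (82.6°).
Interpolate at f = 5/8 with slerp weights a = sin((1−f)δ)/sin δ ≈ 0.519, b = sin(fδ)/sin δ ≈ 0.790.
p = a·p₁ + b·p₂ ≈ (0.868, -0.212, 0.449); φ = arcsin(p_z) ≈ 26.70°, λ = atan2(p_y, p_x) ≈ -13.71°.

≈ 27°N, 14°W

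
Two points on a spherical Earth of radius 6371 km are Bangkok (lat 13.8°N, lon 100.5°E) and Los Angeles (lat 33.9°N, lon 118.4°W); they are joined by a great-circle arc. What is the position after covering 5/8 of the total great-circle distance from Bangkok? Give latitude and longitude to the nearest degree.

≈ lat 54°N, lon 176°W

Write both endpoints as unit vectors p₁, p₂ with components (cos φ cos λ, cos φ sin λ, sin φ).
The central angle between the endpoints is δ = arccos(p₁·p₂) ≈ 2.088 rad (119.6°).
Interpolate at f = 5/8 with slerp weights a = sin((1−f)δ)/sin δ ≈ 0.811, b = sin(fδ)/sin δ ≈ 1.110.
p = a·p₁ + b·p₂ ≈ (-0.582, -0.036, 0.813); φ = arcsin(p_z) ≈ 54.35°, λ = atan2(p_y, p_x) ≈ -176.50°.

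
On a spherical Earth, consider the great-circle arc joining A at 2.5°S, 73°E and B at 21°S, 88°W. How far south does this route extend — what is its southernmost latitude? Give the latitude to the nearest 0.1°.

The great circle lies in the plane with unit normal n̂ = (p₁ × p₂)/|p₁ × p₂|.
Here n̂_z ≈ -0.608; the vertex latitude is φ_max = arccos|n̂_z| ≈ 52.6°.

≈ 52.6°S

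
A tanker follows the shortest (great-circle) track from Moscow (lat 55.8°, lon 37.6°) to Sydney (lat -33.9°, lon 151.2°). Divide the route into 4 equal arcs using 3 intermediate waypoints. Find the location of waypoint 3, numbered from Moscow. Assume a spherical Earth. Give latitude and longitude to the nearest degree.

≈ lat -8°, lon 130°

Convert each endpoint to a unit vector on the sphere (x = cos φ cos λ, y = cos φ sin λ, z = sin φ).
The central angle between the endpoints is δ = arccos(p₁·p₂) ≈ 2.276 rad (130.4°).
Interpolate at f = 3/4 with slerp weights a = sin((1−f)δ)/sin δ ≈ 0.707, b = sin(fδ)/sin δ ≈ 1.301.
p = a·p₁ + b·p₂ ≈ (-0.631, 0.763, -0.140); φ = arcsin(p_z) ≈ -8.08°, λ = atan2(p_y, p_x) ≈ 129.61°.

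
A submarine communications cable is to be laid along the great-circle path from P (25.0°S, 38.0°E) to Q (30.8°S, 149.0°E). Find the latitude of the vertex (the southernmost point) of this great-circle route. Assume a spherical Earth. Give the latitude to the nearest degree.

The great circle lies in the plane with unit normal n̂ = (p₁ × p₂)/|p₁ × p₂|.
Here n̂_z ≈ +0.728; the vertex latitude is φ_max = arccos|n̂_z| ≈ 43.3°.
Check via Clairaut: cos φ_max = |cos φ₁| · sin C = cos(25.0°)·sin(126.5°) ≈ 0.728, again giving ≈ 43.3°.

≈ 43°S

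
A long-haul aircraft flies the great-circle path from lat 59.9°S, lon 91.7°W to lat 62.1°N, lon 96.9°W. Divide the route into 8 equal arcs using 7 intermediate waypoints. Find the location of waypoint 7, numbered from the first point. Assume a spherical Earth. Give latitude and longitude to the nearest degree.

≈ lat 47°N, lon 96°W

Convert each endpoint to a unit vector on the sphere (x = cos φ cos λ, y = cos φ sin λ, z = sin φ).
The central angle between the endpoints is δ = arccos(p₁·p₂) ≈ 2.130 rad (122.1°).
Interpolate at f = 7/8 with slerp weights a = sin((1−f)δ)/sin δ ≈ 0.311, b = sin(fδ)/sin δ ≈ 1.130.
p = a·p₁ + b·p₂ ≈ (-0.068, -0.680, 0.730); φ = arcsin(p_z) ≈ 46.86°, λ = atan2(p_y, p_x) ≈ -95.72°.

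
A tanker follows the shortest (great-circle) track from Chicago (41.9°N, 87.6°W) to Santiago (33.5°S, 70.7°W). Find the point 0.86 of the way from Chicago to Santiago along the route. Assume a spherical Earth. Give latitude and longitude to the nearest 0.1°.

≈ 23.0°S, 73.3°W

From cos δ = sin φ₁ sin φ₂ + cos φ₁ cos φ₂ cos Δλ, the central angle is δ ≈ 1.344 rad (77.0°).
Interpolate at f = 0.86 with slerp weights a = sin((1−f)δ)/sin δ ≈ 0.192, b = sin(fδ)/sin δ ≈ 0.939.
p = a·p₁ + b·p₂ ≈ (0.265, -0.882, -0.390); φ = arcsin(p_z) ≈ -22.96°, λ = atan2(p_y, p_x) ≈ -73.29°.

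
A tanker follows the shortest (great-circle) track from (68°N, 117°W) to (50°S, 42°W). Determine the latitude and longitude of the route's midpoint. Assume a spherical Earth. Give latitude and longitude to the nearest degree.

≈ (11°N, 68°W)

Write both endpoints as unit vectors p₁, p₂ with components (cos φ cos λ, cos φ sin λ, sin φ).
The central angle between the endpoints is δ = arccos(p₁·p₂) ≈ 2.276 rad (130.4°).
Interpolate at f = 1/2 with slerp weights a = sin((1−f)δ)/sin δ ≈ 1.192, b = sin(fδ)/sin δ ≈ 1.192.
p = a·p₁ + b·p₂ ≈ (0.367, -0.910, 0.192); φ = arcsin(p_z) ≈ 11.07°, λ = atan2(p_y, p_x) ≈ -68.07°.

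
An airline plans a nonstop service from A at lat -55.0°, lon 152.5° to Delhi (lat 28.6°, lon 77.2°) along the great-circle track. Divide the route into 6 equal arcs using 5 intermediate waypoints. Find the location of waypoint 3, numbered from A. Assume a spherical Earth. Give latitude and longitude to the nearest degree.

Write both endpoints as unit vectors p₁, p₂ with components (cos φ cos λ, cos φ sin λ, sin φ).
The central angle between the endpoints is δ = arccos(p₁·p₂) ≈ 1.838 rad (105.3°).
Interpolate at f = 3/6 with slerp weights a = sin((1−f)δ)/sin δ ≈ 0.824, b = sin(fδ)/sin δ ≈ 0.824.
p = a·p₁ + b·p₂ ≈ (-0.259, 0.924, -0.281); φ = arcsin(p_z) ≈ -16.30°, λ = atan2(p_y, p_x) ≈ 105.66°.

≈ lat -16°, lon 106°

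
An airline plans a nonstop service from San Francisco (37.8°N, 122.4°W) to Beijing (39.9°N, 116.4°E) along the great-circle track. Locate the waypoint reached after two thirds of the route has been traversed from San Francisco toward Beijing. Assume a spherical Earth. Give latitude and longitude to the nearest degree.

≈ 56°N, 152°E

Convert each endpoint to a unit vector on the sphere (x = cos φ cos λ, y = cos φ sin λ, z = sin φ).
The central angle between the endpoints is δ = arccos(p₁·p₂) ≈ 1.492 rad (85.5°).
Interpolate at f = 2/3 with slerp weights a = sin((1−f)δ)/sin δ ≈ 0.478, b = sin(fδ)/sin δ ≈ 0.841.
p = a·p₁ + b·p₂ ≈ (-0.489, 0.259, 0.833); φ = arcsin(p_z) ≈ 56.38°, λ = atan2(p_y, p_x) ≈ 152.14°.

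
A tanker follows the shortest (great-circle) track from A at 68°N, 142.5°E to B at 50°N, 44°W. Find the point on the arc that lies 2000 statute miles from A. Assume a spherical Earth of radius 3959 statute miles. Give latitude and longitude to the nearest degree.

Write both endpoints as unit vectors p₁, p₂ with components (cos φ cos λ, cos φ sin λ, sin φ).
The central angle between the endpoints is δ = arccos(p₁·p₂) ≈ 1.080 rad (61.9°). The total great-circle distance is δ·R ≈ 1.080 × 3959 ≈ 4277 mi, so the target fraction is f = 2000/4277 ≈ 0.468.
Interpolate at f ≈ 0.468 with slerp weights a = sin((1−f)δ)/sin δ ≈ 0.617, b = sin(fδ)/sin δ ≈ 0.549.
p = a·p₁ + b·p₂ ≈ (0.070, -0.104, 0.992); φ = arcsin(p_z) ≈ 82.77°, λ = atan2(p_y, p_x) ≈ -55.99°.

≈ 83°N, 56°W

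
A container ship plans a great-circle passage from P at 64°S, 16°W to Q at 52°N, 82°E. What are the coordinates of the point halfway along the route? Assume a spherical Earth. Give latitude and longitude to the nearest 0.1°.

From cos δ = sin φ₁ sin φ₂ + cos φ₁ cos φ₂ cos Δλ, the central angle is δ ≈ 2.413 rad (138.2°).
Interpolate at f = 1/2 with slerp weights a = sin((1−f)δ)/sin δ ≈ 1.403, b = sin(fδ)/sin δ ≈ 1.403.
p = a·p₁ + b·p₂ ≈ (0.711, 0.686, -0.155); φ = arcsin(p_z) ≈ -8.94°, λ = atan2(p_y, p_x) ≈ 43.95°.

≈ 8.9°S, 44.0°E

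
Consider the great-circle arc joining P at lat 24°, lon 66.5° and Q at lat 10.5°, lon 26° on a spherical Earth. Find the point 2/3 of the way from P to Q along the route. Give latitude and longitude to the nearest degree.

Write both endpoints as unit vectors p₁, p₂ with components (cos φ cos λ, cos φ sin λ, sin φ).
The central angle between the endpoints is δ = arccos(p₁·p₂) ≈ 0.712 rad (40.8°).
Interpolate at f = 2/3 with slerp weights a = sin((1−f)δ)/sin δ ≈ 0.360, b = sin(fδ)/sin δ ≈ 0.700.
p = a·p₁ + b·p₂ ≈ (0.749, 0.603, 0.274); φ = arcsin(p_z) ≈ 15.89°, λ = atan2(p_y, p_x) ≈ 38.83°.

≈ lat 16°, lon 39°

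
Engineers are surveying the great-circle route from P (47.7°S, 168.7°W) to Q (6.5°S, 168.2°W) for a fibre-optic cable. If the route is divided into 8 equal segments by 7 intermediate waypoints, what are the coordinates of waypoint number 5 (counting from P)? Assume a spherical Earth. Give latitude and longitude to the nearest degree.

≈ (22°S, 168°W)

The haversine formula gives a central angle δ ≈ 0.719 rad (41.2°) between the endpoints.
Interpolate at f = 5/8 with slerp weights a = sin((1−f)δ)/sin δ ≈ 0.404, b = sin(fδ)/sin δ ≈ 0.660.
p = a·p₁ + b·p₂ ≈ (-0.908, -0.187, -0.374); φ = arcsin(p_z) ≈ -21.95°, λ = atan2(p_y, p_x) ≈ -168.35°.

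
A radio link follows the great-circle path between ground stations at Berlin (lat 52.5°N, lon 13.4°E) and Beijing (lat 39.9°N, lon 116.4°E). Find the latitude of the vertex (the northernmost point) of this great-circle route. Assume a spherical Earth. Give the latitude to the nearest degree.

The great circle lies in the plane with unit normal n̂ = (p₁ × p₂)/|p₁ × p₂|.
Here n̂_z ≈ +0.497; the vertex latitude is φ_max = arccos|n̂_z| ≈ 60.2°.
Check via Clairaut: cos φ_max = |cos φ₁| · sin C = cos(52.5°)·sin(54.8°) ≈ 0.497, again giving ≈ 60.2°.

≈ 60°N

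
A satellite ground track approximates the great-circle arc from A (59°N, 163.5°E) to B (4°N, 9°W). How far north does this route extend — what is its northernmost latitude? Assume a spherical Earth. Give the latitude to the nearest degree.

≈ 86°N

The great circle lies in the plane with unit normal n̂ = (p₁ × p₂)/|p₁ × p₂|.
Here n̂_z ≈ -0.075; the vertex latitude is φ_max = arccos|n̂_z| ≈ 85.7°.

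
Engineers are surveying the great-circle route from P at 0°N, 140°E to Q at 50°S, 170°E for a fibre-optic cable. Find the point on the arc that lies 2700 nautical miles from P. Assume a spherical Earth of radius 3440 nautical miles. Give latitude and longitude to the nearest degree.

Write both endpoints as unit vectors p₁, p₂ with components (cos φ cos λ, cos φ sin λ, sin φ).
The central angle between the endpoints is δ = arccos(p₁·p₂) ≈ 0.980 rad (56.2°). The total great-circle distance is δ·R ≈ 0.980 × 3440 ≈ 3373 nmi, so the target fraction is f = 2700/3373 ≈ 0.801.
Interpolate at f ≈ 0.801 with slerp weights a = sin((1−f)δ)/sin δ ≈ 0.234, b = sin(fδ)/sin δ ≈ 0.851.
p = a·p₁ + b·p₂ ≈ (-0.718, 0.245, -0.652); φ = arcsin(p_z) ≈ -40.67°, λ = atan2(p_y, p_x) ≈ 161.13°.

≈ 41°S, 161°E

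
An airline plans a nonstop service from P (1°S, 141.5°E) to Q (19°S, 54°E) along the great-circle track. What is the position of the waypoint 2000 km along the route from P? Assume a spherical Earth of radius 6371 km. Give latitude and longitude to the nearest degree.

≈ (7°S, 124°E)

The haversine formula gives a central angle δ ≈ 1.524 rad (87.3°) between the endpoints. The total great-circle distance is δ·R ≈ 1.524 × 6371 ≈ 9709 km, so the target fraction is f = 2000/9709 ≈ 0.206.
Interpolate at f ≈ 0.206 with slerp weights a = sin((1−f)δ)/sin δ ≈ 0.937, b = sin(fδ)/sin δ ≈ 0.309.
p = a·p₁ + b·p₂ ≈ (-0.561, 0.819, -0.117); φ = arcsin(p_z) ≈ -6.72°, λ = atan2(p_y, p_x) ≈ 124.40°.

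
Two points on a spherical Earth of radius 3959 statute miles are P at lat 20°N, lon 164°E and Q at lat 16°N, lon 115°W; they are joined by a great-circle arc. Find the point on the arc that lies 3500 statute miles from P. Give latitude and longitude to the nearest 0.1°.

Convert each endpoint to a unit vector on the sphere (x = cos φ cos λ, y = cos φ sin λ, z = sin φ).
The central angle between the endpoints is δ = arccos(p₁·p₂) ≈ 1.333 rad (76.4°). The total great-circle distance is δ·R ≈ 1.333 × 3959 ≈ 5277 mi, so the target fraction is f = 3500/5277 ≈ 0.663.
Interpolate at f ≈ 0.663 with slerp weights a = sin((1−f)δ)/sin δ ≈ 0.447, b = sin(fδ)/sin δ ≈ 0.796.
p = a·p₁ + b·p₂ ≈ (-0.727, -0.578, 0.372); φ = arcsin(p_z) ≈ 21.84°, λ = atan2(p_y, p_x) ≈ -141.52°.

≈ lat 21.8°N, lon 141.5°W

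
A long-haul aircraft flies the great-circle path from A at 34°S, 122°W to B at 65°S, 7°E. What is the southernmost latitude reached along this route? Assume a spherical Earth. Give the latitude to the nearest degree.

≈ 73°S

The great circle lies in the plane with unit normal n̂ = (p₁ × p₂)/|p₁ × p₂|.
Here n̂_z ≈ +0.284; the vertex latitude is φ_max = arccos|n̂_z| ≈ 73.5°.
Check via Clairaut: cos φ_max = |cos φ₁| · sin C = cos(34.0°)·sin(160.0°) ≈ 0.284, again giving ≈ 73.5°.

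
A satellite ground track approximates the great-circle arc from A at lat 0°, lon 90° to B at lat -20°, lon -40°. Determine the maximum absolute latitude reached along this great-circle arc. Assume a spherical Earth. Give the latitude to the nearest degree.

≈ -25°

The great circle lies in the plane with unit normal n̂ = (p₁ × p₂)/|p₁ × p₂|.
Here n̂_z ≈ -0.903; the vertex latitude is φ_max = arccos|n̂_z| ≈ 25.4°.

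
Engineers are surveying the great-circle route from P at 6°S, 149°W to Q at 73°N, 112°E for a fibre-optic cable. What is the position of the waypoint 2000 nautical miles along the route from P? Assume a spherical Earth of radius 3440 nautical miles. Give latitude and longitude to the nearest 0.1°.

The haversine formula gives a central angle δ ≈ 1.717 rad (98.4°) between the endpoints. The total great-circle distance is δ·R ≈ 1.717 × 3440 ≈ 5906 nmi, so the target fraction is f = 2000/5906 ≈ 0.339.
Interpolate at f ≈ 0.339 with slerp weights a = sin((1−f)δ)/sin δ ≈ 0.916, b = sin(fδ)/sin δ ≈ 0.555.
p = a·p₁ + b·p₂ ≈ (-0.842, -0.319, 0.435); φ = arcsin(p_z) ≈ 25.79°, λ = atan2(p_y, p_x) ≈ -159.25°.

≈ 25.8°N, 159.3°W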